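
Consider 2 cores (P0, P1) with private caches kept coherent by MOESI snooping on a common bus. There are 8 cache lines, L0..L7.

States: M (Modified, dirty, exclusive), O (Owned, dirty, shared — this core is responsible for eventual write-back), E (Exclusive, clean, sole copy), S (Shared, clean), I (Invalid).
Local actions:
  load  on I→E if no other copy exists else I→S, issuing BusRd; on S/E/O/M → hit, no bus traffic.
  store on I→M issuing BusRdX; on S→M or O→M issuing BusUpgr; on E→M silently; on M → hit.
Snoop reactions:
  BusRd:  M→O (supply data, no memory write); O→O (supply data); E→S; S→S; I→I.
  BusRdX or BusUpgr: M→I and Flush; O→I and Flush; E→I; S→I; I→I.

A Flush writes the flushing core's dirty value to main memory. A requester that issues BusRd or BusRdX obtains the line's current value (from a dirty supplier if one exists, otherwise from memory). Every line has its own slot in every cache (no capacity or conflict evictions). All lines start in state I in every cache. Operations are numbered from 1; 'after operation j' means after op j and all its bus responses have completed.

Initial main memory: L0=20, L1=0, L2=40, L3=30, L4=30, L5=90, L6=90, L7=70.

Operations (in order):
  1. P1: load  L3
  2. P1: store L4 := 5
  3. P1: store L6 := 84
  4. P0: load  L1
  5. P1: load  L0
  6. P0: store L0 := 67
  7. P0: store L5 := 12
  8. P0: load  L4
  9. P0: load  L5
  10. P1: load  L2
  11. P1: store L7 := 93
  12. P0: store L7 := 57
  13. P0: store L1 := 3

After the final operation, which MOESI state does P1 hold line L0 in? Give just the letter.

[1] P1: load  L3 | P0:I, P1:E(30) | bus: BusRd
[2] P1: store L4 := 5 | P0:I, P1:M(5) | bus: BusRdX
[3] P1: store L6 := 84 | P0:I, P1:M(84) | bus: BusRdX
[4] P0: load  L1 | P0:E(0), P1:I | bus: BusRd
[5] P1: load  L0 | P0:I, P1:E(20) | bus: BusRd
[6] P0: store L0 := 67 | P0:M(67), P1:I | bus: BusRdX
[7] P0: store L5 := 12 | P0:M(12), P1:I | bus: BusRdX
[8] P0: load  L4 | P0:S(5), P1:O(5) | bus: BusRd
[9] P0: load  L5 | P0:M(12), P1:I | bus: none
[10] P1: load  L2 | P0:I, P1:E(40) | bus: BusRd
[11] P1: store L7 := 93 | P0:I, P1:M(93) | bus: BusRdX
[12] P0: store L7 := 57 | P0:M(57), P1:I | bus: BusRdX,Flush
[13] P0: store L1 := 3 | P0:M(3), P1:I | bus: none

state = I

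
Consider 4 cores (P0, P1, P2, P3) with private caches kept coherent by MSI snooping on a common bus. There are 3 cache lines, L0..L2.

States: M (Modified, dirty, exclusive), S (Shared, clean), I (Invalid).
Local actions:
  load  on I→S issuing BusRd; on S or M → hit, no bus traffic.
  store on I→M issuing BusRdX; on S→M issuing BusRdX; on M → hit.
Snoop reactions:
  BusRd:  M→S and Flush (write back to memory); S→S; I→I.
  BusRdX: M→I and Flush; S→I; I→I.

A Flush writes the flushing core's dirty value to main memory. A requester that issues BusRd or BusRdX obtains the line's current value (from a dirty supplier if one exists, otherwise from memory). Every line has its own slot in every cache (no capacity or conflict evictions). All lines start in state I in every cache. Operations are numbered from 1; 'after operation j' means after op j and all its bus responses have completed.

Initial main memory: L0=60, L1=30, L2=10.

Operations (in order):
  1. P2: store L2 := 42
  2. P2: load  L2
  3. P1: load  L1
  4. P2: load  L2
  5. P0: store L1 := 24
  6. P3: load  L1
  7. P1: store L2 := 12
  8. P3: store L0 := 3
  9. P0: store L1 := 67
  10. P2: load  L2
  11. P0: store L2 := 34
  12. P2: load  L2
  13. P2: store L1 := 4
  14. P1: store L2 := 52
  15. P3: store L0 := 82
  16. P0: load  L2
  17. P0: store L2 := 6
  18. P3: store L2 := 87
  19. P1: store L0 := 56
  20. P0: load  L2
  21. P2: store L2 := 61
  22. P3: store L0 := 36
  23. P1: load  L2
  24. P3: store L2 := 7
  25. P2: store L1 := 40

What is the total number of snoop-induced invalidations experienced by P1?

  op1 P2: store L2 := 42 → I/I/M/I on L2; bus BusRdX; mem=10
  op2 P2: load  L2 → I/I/M/I on L2; bus (none); mem=10
  op3 P1: load  L1 → I/S/I/I on L1; bus BusRd; mem=30
  op4 P2: load  L2 → I/I/M/I on L2; bus (none); mem=10
  op5 P0: store L1 := 24 → M/I/I/I on L1; bus BusRdX; mem=30
  op6 P3: load  L1 → S/I/I/S on L1; bus BusRd Flush; mem=24
  op7 P1: store L2 := 12 → I/M/I/I on L2; bus BusRdX Flush; mem=42
  op8 P3: store L0 := 3 → I/I/I/M on L0; bus BusRdX; mem=60
  op9 P0: store L1 := 67 → M/I/I/I on L1; bus BusRdX; mem=24
  op10 P2: load  L2 → I/S/S/I on L2; bus BusRd Flush; mem=12
  op11 P0: store L2 := 34 → M/I/I/I on L2; bus BusRdX; mem=12
  op12 P2: load  L2 → S/I/S/I on L2; bus BusRd Flush; mem=34
  op13 P2: store L1 := 4 → I/I/M/I on L1; bus BusRdX Flush; mem=67
  op14 P1: store L2 := 52 → I/M/I/I on L2; bus BusRdX; mem=34
  op15 P3: store L0 := 82 → I/I/I/M on L0; bus (none); mem=60
  op16 P0: load  L2 → S/S/I/I on L2; bus BusRd Flush; mem=52
  op17 P0: store L2 := 6 → M/I/I/I on L2; bus BusRdX; mem=52
  op18 P3: store L2 := 87 → I/I/I/M on L2; bus BusRdX Flush; mem=6
  op19 P1: store L0 := 56 → I/M/I/I on L0; bus BusRdX Flush; mem=82
  op20 P0: load  L2 → S/I/I/S on L2; bus BusRd Flush; mem=87
  op21 P2: store L2 := 61 → I/I/M/I on L2; bus BusRdX; mem=87
  op22 P3: store L0 := 36 → I/I/I/M on L0; bus BusRdX Flush; mem=56
  op23 P1: load  L2 → I/S/S/I on L2; bus BusRd Flush; mem=61
  op24 P3: store L2 := 7 → I/I/I/M on L2; bus BusRdX; mem=61
  op25 P2: store L1 := 40 → I/I/M/I on L1; bus (none); mem=67

invalidations = 5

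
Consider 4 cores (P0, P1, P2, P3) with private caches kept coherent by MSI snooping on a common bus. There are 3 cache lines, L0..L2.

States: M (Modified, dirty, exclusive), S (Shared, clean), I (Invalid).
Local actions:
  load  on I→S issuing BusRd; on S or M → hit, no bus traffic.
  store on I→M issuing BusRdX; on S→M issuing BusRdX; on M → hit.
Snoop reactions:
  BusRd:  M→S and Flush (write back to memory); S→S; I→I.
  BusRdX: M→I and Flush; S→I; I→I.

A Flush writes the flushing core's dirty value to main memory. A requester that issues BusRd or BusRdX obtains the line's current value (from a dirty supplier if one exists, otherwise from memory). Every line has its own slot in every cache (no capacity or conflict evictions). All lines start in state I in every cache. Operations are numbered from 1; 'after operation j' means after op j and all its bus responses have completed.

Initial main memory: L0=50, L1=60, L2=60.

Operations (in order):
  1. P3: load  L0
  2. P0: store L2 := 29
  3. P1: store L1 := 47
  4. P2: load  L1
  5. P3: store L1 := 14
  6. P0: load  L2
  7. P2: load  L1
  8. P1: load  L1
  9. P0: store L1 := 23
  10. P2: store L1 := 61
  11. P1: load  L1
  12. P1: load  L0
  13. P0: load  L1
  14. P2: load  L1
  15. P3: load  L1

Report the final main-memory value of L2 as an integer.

memory[L2] = 60

1. P3: load  L0  bus=[BusRd]  L0: P0=I P1=I P2=I P3=S  mem[L0]=50
2. P0: store L2 := 29  bus=[BusRdX]  L2: P0=M P1=I P2=I P3=I  mem[L2]=60
3. P1: store L1 := 47  bus=[BusRdX]  L1: P0=I P1=M P2=I P3=I  mem[L1]=60
4. P2: load  L1  bus=[BusRd,Flush]  L1: P0=I P1=S P2=S P3=I  mem[L1]=47
5. P3: store L1 := 14  bus=[BusRdX]  L1: P0=I P1=I P2=I P3=M  mem[L1]=47
6. P0: load  L2  bus=[-]  L2: P0=M P1=I P2=I P3=I  mem[L2]=60
7. P2: load  L1  bus=[BusRd,Flush]  L1: P0=I P1=I P2=S P3=S  mem[L1]=14
8. P1: load  L1  bus=[BusRd]  L1: P0=I P1=S P2=S P3=S  mem[L1]=14
9. P0: store L1 := 23  bus=[BusRdX]  L1: P0=M P1=I P2=I P3=I  mem[L1]=14
10. P2: store L1 := 61  bus=[BusRdX,Flush]  L1: P0=I P1=I P2=M P3=I  mem[L1]=23
11. P1: load  L1  bus=[BusRd,Flush]  L1: P0=I P1=S P2=S P3=I  mem[L1]=61
12. P1: load  L0  bus=[BusRd]  L0: P0=I P1=S P2=I P3=S  mem[L0]=50
13. P0: load  L1  bus=[BusRd]  L1: P0=S P1=S P2=S P3=I  mem[L1]=61
14. P2: load  L1  bus=[-]  L1: P0=S P1=S P2=S P3=I  mem[L1]=61
15. P3: load  L1  bus=[BusRd]  L1: P0=S P1=S P2=S P3=S  mem[L1]=61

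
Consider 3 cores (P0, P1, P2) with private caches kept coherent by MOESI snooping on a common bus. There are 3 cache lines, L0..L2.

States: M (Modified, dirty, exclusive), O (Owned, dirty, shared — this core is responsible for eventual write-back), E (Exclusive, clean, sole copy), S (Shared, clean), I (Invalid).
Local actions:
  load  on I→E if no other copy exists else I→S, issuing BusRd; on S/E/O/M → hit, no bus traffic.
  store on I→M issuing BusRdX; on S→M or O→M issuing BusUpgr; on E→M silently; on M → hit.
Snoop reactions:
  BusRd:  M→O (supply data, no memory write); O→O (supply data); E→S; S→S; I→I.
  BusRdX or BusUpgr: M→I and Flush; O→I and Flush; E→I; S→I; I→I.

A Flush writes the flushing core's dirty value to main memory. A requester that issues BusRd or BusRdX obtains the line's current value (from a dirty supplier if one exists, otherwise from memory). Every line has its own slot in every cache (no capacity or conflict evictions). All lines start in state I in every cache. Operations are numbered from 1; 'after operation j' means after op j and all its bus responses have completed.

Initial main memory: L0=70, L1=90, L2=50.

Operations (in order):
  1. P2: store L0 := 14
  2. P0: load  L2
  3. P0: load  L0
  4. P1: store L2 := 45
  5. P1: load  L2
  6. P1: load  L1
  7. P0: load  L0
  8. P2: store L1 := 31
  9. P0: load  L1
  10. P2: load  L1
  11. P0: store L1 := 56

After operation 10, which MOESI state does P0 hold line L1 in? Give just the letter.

[1] P2: store L0 := 14 | P0:I, P1:I, P2:M(14) | bus: BusRdX
[2] P0: load  L2 | P0:E(50), P1:I, P2:I | bus: BusRd
[3] P0: load  L0 | P0:S(14), P1:I, P2:O(14) | bus: BusRd
[4] P1: store L2 := 45 | P0:I, P1:M(45), P2:I | bus: BusRdX
[5] P1: load  L2 | P0:I, P1:M(45), P2:I | bus: none
[6] P1: load  L1 | P0:I, P1:E(90), P2:I | bus: BusRd
[7] P0: load  L0 | P0:S(14), P1:I, P2:O(14) | bus: none
[8] P2: store L1 := 31 | P0:I, P1:I, P2:M(31) | bus: BusRdX
[9] P0: load  L1 | P0:S(31), P1:I, P2:O(31) | bus: BusRd
[10] P2: load  L1 | P0:S(31), P1:I, P2:O(31) | bus: none
[11] P0: store L1 := 56 | P0:M(56), P1:I, P2:I | bus: BusUpgr,Flush

state = S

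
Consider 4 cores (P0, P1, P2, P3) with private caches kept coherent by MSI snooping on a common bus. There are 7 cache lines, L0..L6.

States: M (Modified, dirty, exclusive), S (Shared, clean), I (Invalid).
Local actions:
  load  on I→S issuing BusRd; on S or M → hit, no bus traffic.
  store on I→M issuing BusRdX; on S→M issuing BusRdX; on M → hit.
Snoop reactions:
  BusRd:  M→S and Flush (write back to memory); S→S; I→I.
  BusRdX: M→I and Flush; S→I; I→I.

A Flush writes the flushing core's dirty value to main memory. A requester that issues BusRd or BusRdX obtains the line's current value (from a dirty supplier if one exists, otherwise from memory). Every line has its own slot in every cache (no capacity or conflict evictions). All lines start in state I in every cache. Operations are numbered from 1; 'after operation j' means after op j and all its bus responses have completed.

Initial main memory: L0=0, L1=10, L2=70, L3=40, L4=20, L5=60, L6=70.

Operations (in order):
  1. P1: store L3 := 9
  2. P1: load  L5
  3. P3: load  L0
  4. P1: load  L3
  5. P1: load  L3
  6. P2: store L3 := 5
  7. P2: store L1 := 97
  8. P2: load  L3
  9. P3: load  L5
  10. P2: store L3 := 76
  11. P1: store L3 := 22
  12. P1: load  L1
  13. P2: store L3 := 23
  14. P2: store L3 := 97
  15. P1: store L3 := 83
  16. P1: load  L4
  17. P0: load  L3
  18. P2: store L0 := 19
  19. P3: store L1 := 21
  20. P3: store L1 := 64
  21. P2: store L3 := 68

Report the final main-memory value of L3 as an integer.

memory[L3] = 83

step 1: P1: store L3 := 9  ⟶  IMII  (L3)  txn=BusRdX  M[L3]=40
step 2: P1: load  L5  ⟶  ISII  (L5)  txn=BusRd  M[L5]=60
step 3: P3: load  L0  ⟶  IIIS  (L0)  txn=BusRd  M[L0]=0
step 4: P1: load  L3  ⟶  IMII  (L3)  txn=∅  M[L3]=40
step 5: P1: load  L3  ⟶  IMII  (L3)  txn=∅  M[L3]=40
step 6: P2: store L3 := 5  ⟶  IIMI  (L3)  txn=BusRdX+Flush  M[L3]=9
step 7: P2: store L1 := 97  ⟶  IIMI  (L1)  txn=BusRdX  M[L1]=10
step 8: P2: load  L3  ⟶  IIMI  (L3)  txn=∅  M[L3]=9
step 9: P3: load  L5  ⟶  ISIS  (L5)  txn=BusRd  M[L5]=60
step 10: P2: store L3 := 76  ⟶  IIMI  (L3)  txn=∅  M[L3]=9
step 11: P1: store L3 := 22  ⟶  IMII  (L3)  txn=BusRdX+Flush  M[L3]=76
step 12: P1: load  L1  ⟶  ISSI  (L1)  txn=BusRd+Flush  M[L1]=97
step 13: P2: store L3 := 23  ⟶  IIMI  (L3)  txn=BusRdX+Flush  M[L3]=22
step 14: P2: store L3 := 97  ⟶  IIMI  (L3)  txn=∅  M[L3]=22
step 15: P1: store L3 := 83  ⟶  IMII  (L3)  txn=BusRdX+Flush  M[L3]=97
step 16: P1: load  L4  ⟶  ISII  (L4)  txn=BusRd  M[L4]=20
step 17: P0: load  L3  ⟶  SSII  (L3)  txn=BusRd+Flush  M[L3]=83
step 18: P2: store L0 := 19  ⟶  IIMI  (L0)  txn=BusRdX  M[L0]=0
step 19: P3: store L1 := 21  ⟶  IIIM  (L1)  txn=BusRdX  M[L1]=97
step 20: P3: store L1 := 64  ⟶  IIIM  (L1)  txn=∅  M[L1]=97
step 21: P2: store L3 := 68  ⟶  IIMI  (L3)  txn=BusRdX  M[L3]=83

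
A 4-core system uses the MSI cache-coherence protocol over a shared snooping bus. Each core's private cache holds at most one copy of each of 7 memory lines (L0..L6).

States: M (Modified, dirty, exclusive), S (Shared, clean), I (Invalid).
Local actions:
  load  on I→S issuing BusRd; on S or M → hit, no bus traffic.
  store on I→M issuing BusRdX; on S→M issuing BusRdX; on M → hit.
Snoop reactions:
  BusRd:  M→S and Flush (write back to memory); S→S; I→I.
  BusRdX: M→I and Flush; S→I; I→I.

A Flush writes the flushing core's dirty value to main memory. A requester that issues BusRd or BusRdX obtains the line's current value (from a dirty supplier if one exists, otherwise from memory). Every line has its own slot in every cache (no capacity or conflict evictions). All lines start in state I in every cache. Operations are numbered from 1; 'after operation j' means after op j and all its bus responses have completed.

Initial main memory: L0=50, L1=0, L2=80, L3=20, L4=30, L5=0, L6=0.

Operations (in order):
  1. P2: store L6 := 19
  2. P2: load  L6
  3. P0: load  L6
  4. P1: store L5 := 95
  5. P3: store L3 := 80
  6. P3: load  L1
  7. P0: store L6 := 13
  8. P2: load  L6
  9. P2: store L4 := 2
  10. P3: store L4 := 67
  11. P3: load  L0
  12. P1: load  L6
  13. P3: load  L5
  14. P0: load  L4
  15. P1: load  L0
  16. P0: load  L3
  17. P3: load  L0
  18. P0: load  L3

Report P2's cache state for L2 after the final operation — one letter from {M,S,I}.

state = I

step 1: P2: store L6 := 19  ⟶  IIMI  (L6)  txn=BusRdX  M[L6]=0
step 2: P2: load  L6  ⟶  IIMI  (L6)  txn=∅  M[L6]=0
step 3: P0: load  L6  ⟶  SISI  (L6)  txn=BusRd+Flush  M[L6]=19
step 4: P1: store L5 := 95  ⟶  IMII  (L5)  txn=BusRdX  M[L5]=0
step 5: P3: store L3 := 80  ⟶  IIIM  (L3)  txn=BusRdX  M[L3]=20
step 6: P3: load  L1  ⟶  IIIS  (L1)  txn=BusRd  M[L1]=0
step 7: P0: store L6 := 13  ⟶  MIII  (L6)  txn=BusRdX  M[L6]=19
step 8: P2: load  L6  ⟶  SISI  (L6)  txn=BusRd+Flush  M[L6]=13
step 9: P2: store L4 := 2  ⟶  IIMI  (L4)  txn=BusRdX  M[L4]=30
step 10: P3: store L4 := 67  ⟶  IIIM  (L4)  txn=BusRdX+Flush  M[L4]=2
step 11: P3: load  L0  ⟶  IIIS  (L0)  txn=BusRd  M[L0]=50
step 12: P1: load  L6  ⟶  SSSI  (L6)  txn=BusRd  M[L6]=13
step 13: P3: load  L5  ⟶  ISIS  (L5)  txn=BusRd+Flush  M[L5]=95
step 14: P0: load  L4  ⟶  SIIS  (L4)  txn=BusRd+Flush  M[L4]=67
step 15: P1: load  L0  ⟶  ISIS  (L0)  txn=BusRd  M[L0]=50
step 16: P0: load  L3  ⟶  SIIS  (L3)  txn=BusRd+Flush  M[L3]=80
step 17: P3: load  L0  ⟶  ISIS  (L0)  txn=∅  M[L0]=50
step 18: P0: load  L3  ⟶  SIIS  (L3)  txn=∅  M[L3]=80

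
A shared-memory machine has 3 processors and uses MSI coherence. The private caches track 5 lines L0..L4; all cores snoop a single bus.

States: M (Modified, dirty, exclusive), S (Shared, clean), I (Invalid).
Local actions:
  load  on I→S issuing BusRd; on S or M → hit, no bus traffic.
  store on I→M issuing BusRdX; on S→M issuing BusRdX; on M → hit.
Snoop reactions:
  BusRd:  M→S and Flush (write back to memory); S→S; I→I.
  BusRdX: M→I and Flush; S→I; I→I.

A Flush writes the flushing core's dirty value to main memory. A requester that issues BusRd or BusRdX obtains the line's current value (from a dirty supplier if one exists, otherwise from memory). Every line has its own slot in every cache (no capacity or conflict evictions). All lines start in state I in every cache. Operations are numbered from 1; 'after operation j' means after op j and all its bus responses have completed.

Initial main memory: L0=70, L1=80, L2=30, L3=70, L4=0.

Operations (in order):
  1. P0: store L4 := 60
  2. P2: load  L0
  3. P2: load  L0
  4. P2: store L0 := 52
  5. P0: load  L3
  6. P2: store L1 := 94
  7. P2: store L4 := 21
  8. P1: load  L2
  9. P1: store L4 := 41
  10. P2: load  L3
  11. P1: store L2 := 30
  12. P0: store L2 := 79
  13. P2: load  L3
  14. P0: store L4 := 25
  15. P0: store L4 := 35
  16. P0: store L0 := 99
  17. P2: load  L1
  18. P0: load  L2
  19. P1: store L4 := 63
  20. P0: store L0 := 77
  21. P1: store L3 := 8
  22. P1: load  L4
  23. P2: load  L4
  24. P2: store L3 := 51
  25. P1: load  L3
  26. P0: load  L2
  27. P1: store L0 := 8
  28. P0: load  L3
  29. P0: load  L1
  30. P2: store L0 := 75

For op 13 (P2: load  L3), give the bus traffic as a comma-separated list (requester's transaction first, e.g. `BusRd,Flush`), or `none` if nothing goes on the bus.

[1] P0: store L4 := 60 | P0:M(60), P1:I, P2:I | bus: BusRdX
[2] P2: load  L0 | P0:I, P1:I, P2:S(70) | bus: BusRd
[3] P2: load  L0 | P0:I, P1:I, P2:S(70) | bus: none
[4] P2: store L0 := 52 | P0:I, P1:I, P2:M(52) | bus: BusRdX
[5] P0: load  L3 | P0:S(70), P1:I, P2:I | bus: BusRd
[6] P2: store L1 := 94 | P0:I, P1:I, P2:M(94) | bus: BusRdX
[7] P2: store L4 := 21 | P0:I, P1:I, P2:M(21) | bus: BusRdX,Flush
[8] P1: load  L2 | P0:I, P1:S(30), P2:I | bus: BusRd
[9] P1: store L4 := 41 | P0:I, P1:M(41), P2:I | bus: BusRdX,Flush
[10] P2: load  L3 | P0:S(70), P1:I, P2:S(70) | bus: BusRd
[11] P1: store L2 := 30 | P0:I, P1:M(30), P2:I | bus: BusRdX
[12] P0: store L2 := 79 | P0:M(79), P1:I, P2:I | bus: BusRdX,Flush
[13] P2: load  L3 | P0:S(70), P1:I, P2:S(70) | bus: none
[14] P0: store L4 := 25 | P0:M(25), P1:I, P2:I | bus: BusRdX,Flush
[15] P0: store L4 := 35 | P0:M(35), P1:I, P2:I | bus: none
[16] P0: store L0 := 99 | P0:M(99), P1:I, P2:I | bus: BusRdX,Flush
[17] P2: load  L1 | P0:I, P1:I, P2:M(94) | bus: none
[18] P0: load  L2 | P0:M(79), P1:I, P2:I | bus: none
[19] P1: store L4 := 63 | P0:I, P1:M(63), P2:I | bus: BusRdX,Flush
[20] P0: store L0 := 77 | P0:M(77), P1:I, P2:I | bus: none
[21] P1: store L3 := 8 | P0:I, P1:M(8), P2:I | bus: BusRdX
[22] P1: load  L4 | P0:I, P1:M(63), P2:I | bus: none
[23] P2: load  L4 | P0:I, P1:S(63), P2:S(63) | bus: BusRd,Flush
[24] P2: store L3 := 51 | P0:I, P1:I, P2:M(51) | bus: BusRdX,Flush
[25] P1: load  L3 | P0:I, P1:S(51), P2:S(51) | bus: BusRd,Flush
[26] P0: load  L2 | P0:M(79), P1:I, P2:I | bus: none
[27] P1: store L0 := 8 | P0:I, P1:M(8), P2:I | bus: BusRdX,Flush
[28] P0: load  L3 | P0:S(51), P1:S(51), P2:S(51) | bus: BusRd
[29] P0: load  L1 | P0:S(94), P1:I, P2:S(94) | bus: BusRd,Flush
[30] P2: store L0 := 75 | P0:I, P1:I, P2:M(75) | bus: BusRdX,Flush

bus = none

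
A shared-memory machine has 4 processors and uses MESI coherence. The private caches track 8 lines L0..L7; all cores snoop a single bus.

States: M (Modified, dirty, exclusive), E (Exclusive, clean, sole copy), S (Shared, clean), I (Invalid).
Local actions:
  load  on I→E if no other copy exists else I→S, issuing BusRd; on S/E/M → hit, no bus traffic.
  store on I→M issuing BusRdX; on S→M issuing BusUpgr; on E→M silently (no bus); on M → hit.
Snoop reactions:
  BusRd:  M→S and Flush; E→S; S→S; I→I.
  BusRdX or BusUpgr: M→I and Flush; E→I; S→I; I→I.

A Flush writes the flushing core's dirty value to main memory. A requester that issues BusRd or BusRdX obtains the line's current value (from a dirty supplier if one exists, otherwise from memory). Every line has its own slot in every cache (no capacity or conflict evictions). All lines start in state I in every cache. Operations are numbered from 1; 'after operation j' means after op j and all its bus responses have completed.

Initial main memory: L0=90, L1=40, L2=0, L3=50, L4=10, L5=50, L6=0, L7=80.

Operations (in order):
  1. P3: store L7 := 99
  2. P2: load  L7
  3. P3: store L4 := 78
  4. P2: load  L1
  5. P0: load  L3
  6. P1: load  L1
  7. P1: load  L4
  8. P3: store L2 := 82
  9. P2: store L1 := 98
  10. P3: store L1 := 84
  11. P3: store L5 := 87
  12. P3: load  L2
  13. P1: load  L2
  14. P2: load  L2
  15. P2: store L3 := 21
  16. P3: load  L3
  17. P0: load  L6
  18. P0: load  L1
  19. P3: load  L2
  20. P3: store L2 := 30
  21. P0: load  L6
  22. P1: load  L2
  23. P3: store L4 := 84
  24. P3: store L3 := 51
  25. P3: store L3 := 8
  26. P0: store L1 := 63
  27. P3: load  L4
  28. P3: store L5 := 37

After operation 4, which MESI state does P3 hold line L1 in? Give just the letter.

[1] P3: store L7 := 99 | P0:I, P1:I, P2:I, P3:M(99) | bus: BusRdX
[2] P2: load  L7 | P0:I, P1:I, P2:S(99), P3:S(99) | bus: BusRd,Flush
[3] P3: store L4 := 78 | P0:I, P1:I, P2:I, P3:M(78) | bus: BusRdX
[4] P2: load  L1 | P0:I, P1:I, P2:E(40), P3:I | bus: BusRd
[5] P0: load  L3 | P0:E(50), P1:I, P2:I, P3:I | bus: BusRd
[6] P1: load  L1 | P0:I, P1:S(40), P2:S(40), P3:I | bus: BusRd
[7] P1: load  L4 | P0:I, P1:S(78), P2:I, P3:S(78) | bus: BusRd,Flush
[8] P3: store L2 := 82 | P0:I, P1:I, P2:I, P3:M(82) | bus: BusRdX
[9] P2: store L1 := 98 | P0:I, P1:I, P2:M(98), P3:I | bus: BusUpgr
[10] P3: store L1 := 84 | P0:I, P1:I, P2:I, P3:M(84) | bus: BusRdX,Flush
[11] P3: store L5 := 87 | P0:I, P1:I, P2:I, P3:M(87) | bus: BusRdX
[12] P3: load  L2 | P0:I, P1:I, P2:I, P3:M(82) | bus: none
[13] P1: load  L2 | P0:I, P1:S(82), P2:I, P3:S(82) | bus: BusRd,Flush
[14] P2: load  L2 | P0:I, P1:S(82), P2:S(82), P3:S(82) | bus: BusRd
[15] P2: store L3 := 21 | P0:I, P1:I, P2:M(21), P3:I | bus: BusRdX
[16] P3: load  L3 | P0:I, P1:I, P2:S(21), P3:S(21) | bus: BusRd,Flush
[17] P0: load  L6 | P0:E(0), P1:I, P2:I, P3:I | bus: BusRd
[18] P0: load  L1 | P0:S(84), P1:I, P2:I, P3:S(84) | bus: BusRd,Flush
[19] P3: load  L2 | P0:I, P1:S(82), P2:S(82), P3:S(82) | bus: none
[20] P3: store L2 := 30 | P0:I, P1:I, P2:I, P3:M(30) | bus: BusUpgr
[21] P0: load  L6 | P0:E(0), P1:I, P2:I, P3:I | bus: none
[22] P1: load  L2 | P0:I, P1:S(30), P2:I, P3:S(30) | bus: BusRd,Flush
[23] P3: store L4 := 84 | P0:I, P1:I, P2:I, P3:M(84) | bus: BusUpgr
[24] P3: store L3 := 51 | P0:I, P1:I, P2:I, P3:M(51) | bus: BusUpgr
[25] P3: store L3 := 8 | P0:I, P1:I, P2:I, P3:M(8) | bus: none
[26] P0: store L1 := 63 | P0:M(63), P1:I, P2:I, P3:I | bus: BusUpgr
[27] P3: load  L4 | P0:I, P1:I, P2:I, P3:M(84) | bus: none
[28] P3: store L5 := 37 | P0:I, P1:I, P2:I, P3:M(37) | bus: none

state = I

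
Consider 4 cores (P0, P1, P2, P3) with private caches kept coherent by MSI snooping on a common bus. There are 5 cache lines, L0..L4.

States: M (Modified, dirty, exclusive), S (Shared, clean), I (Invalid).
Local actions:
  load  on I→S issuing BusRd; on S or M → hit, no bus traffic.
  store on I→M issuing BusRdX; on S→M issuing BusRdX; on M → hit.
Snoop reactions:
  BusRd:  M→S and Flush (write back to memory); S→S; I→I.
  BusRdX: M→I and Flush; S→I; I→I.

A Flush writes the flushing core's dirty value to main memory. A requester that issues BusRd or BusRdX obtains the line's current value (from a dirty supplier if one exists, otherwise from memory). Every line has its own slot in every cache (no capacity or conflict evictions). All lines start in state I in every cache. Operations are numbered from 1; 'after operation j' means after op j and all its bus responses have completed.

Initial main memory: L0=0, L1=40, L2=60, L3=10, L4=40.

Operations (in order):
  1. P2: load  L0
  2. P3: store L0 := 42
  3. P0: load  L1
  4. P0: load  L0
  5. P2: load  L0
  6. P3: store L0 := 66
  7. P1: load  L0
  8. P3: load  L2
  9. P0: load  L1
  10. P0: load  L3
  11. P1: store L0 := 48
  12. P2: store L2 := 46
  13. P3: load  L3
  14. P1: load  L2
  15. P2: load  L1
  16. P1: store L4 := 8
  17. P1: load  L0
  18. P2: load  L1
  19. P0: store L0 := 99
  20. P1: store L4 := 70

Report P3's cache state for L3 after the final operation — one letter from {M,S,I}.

[1] P2: load  L0 | P0:I, P1:I, P2:S(0), P3:I | bus: BusRd
[2] P3: store L0 := 42 | P0:I, P1:I, P2:I, P3:M(42) | bus: BusRdX
[3] P0: load  L1 | P0:S(40), P1:I, P2:I, P3:I | bus: BusRd
[4] P0: load  L0 | P0:S(42), P1:I, P2:I, P3:S(42) | bus: BusRd,Flush
[5] P2: load  L0 | P0:S(42), P1:I, P2:S(42), P3:S(42) | bus: BusRd
[6] P3: store L0 := 66 | P0:I, P1:I, P2:I, P3:M(66) | bus: BusRdX
[7] P1: load  L0 | P0:I, P1:S(66), P2:I, P3:S(66) | bus: BusRd,Flush
[8] P3: load  L2 | P0:I, P1:I, P2:I, P3:S(60) | bus: BusRd
[9] P0: load  L1 | P0:S(40), P1:I, P2:I, P3:I | bus: none
[10] P0: load  L3 | P0:S(10), P1:I, P2:I, P3:I | bus: BusRd
[11] P1: store L0 := 48 | P0:I, P1:M(48), P2:I, P3:I | bus: BusRdX
[12] P2: store L2 := 46 | P0:I, P1:I, P2:M(46), P3:I | bus: BusRdX
[13] P3: load  L3 | P0:S(10), P1:I, P2:I, P3:S(10) | bus: BusRd
[14] P1: load  L2 | P0:I, P1:S(46), P2:S(46), P3:I | bus: BusRd,Flush
[15] P2: load  L1 | P0:S(40), P1:I, P2:S(40), P3:I | bus: BusRd
[16] P1: store L4 := 8 | P0:I, P1:M(8), P2:I, P3:I | bus: BusRdX
[17] P1: load  L0 | P0:I, P1:M(48), P2:I, P3:I | bus: none
[18] P2: load  L1 | P0:S(40), P1:I, P2:S(40), P3:I | bus: none
[19] P0: store L0 := 99 | P0:M(99), P1:I, P2:I, P3:I | bus: BusRdX,Flush
[20] P1: store L4 := 70 | P0:I, P1:M(70), P2:I, P3:I | bus: none

state = S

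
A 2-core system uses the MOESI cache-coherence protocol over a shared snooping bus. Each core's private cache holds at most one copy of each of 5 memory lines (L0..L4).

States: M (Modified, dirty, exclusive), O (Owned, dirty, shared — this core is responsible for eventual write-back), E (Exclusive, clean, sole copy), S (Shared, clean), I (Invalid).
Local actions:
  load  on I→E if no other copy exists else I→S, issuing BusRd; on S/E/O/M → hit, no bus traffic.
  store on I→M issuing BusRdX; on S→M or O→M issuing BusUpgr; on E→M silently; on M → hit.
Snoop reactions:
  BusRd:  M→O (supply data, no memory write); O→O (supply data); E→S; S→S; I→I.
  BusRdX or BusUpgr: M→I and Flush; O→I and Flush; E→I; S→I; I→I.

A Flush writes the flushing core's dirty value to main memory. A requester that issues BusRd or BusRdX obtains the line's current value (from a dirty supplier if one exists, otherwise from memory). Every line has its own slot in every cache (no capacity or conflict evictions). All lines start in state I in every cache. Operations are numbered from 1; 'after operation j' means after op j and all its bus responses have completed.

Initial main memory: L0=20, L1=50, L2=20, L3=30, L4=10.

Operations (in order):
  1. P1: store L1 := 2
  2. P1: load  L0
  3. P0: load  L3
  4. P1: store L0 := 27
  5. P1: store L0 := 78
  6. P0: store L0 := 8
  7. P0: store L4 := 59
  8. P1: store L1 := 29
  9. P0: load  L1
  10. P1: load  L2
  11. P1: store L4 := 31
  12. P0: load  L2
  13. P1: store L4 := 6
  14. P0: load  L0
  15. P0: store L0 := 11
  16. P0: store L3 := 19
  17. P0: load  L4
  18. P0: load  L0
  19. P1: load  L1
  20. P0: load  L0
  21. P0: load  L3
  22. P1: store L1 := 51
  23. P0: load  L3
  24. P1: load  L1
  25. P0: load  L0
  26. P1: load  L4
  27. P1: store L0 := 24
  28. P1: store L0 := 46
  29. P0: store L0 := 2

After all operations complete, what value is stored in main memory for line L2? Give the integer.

memory[L2] = 20

[1] P1: store L1 := 2 | P0:I, P1:M(2) | bus: BusRdX
[2] P1: load  L0 | P0:I, P1:E(20) | bus: BusRd
[3] P0: load  L3 | P0:E(30), P1:I | bus: BusRd
[4] P1: store L0 := 27 | P0:I, P1:M(27) | bus: none
[5] P1: store L0 := 78 | P0:I, P1:M(78) | bus: none
[6] P0: store L0 := 8 | P0:M(8), P1:I | bus: BusRdX,Flush
[7] P0: store L4 := 59 | P0:M(59), P1:I | bus: BusRdX
[8] P1: store L1 := 29 | P0:I, P1:M(29) | bus: none
[9] P0: load  L1 | P0:S(29), P1:O(29) | bus: BusRd
[10] P1: load  L2 | P0:I, P1:E(20) | bus: BusRd
[11] P1: store L4 := 31 | P0:I, P1:M(31) | bus: BusRdX,Flush
[12] P0: load  L2 | P0:S(20), P1:S(20) | bus: BusRd
[13] P1: store L4 := 6 | P0:I, P1:M(6) | bus: none
[14] P0: load  L0 | P0:M(8), P1:I | bus: none
[15] P0: store L0 := 11 | P0:M(11), P1:I | bus: none
[16] P0: store L3 := 19 | P0:M(19), P1:I | bus: none
[17] P0: load  L4 | P0:S(6), P1:O(6) | bus: BusRd
[18] P0: load  L0 | P0:M(11), P1:I | bus: none
[19] P1: load  L1 | P0:S(29), P1:O(29) | bus: none
[20] P0: load  L0 | P0:M(11), P1:I | bus: none
[21] P0: load  L3 | P0:M(19), P1:I | bus: none
[22] P1: store L1 := 51 | P0:I, P1:M(51) | bus: BusUpgr
[23] P0: load  L3 | P0:M(19), P1:I | bus: none
[24] P1: load  L1 | P0:I, P1:M(51) | bus: none
[25] P0: load  L0 | P0:M(11), P1:I | bus: none
[26] P1: load  L4 | P0:S(6), P1:O(6) | bus: none
[27] P1: store L0 := 24 | P0:I, P1:M(24) | bus: BusRdX,Flush
[28] P1: store L0 := 46 | P0:I, P1:M(46) | bus: none
[29] P0: store L0 := 2 | P0:M(2), P1:I | bus: BusRdX,Flush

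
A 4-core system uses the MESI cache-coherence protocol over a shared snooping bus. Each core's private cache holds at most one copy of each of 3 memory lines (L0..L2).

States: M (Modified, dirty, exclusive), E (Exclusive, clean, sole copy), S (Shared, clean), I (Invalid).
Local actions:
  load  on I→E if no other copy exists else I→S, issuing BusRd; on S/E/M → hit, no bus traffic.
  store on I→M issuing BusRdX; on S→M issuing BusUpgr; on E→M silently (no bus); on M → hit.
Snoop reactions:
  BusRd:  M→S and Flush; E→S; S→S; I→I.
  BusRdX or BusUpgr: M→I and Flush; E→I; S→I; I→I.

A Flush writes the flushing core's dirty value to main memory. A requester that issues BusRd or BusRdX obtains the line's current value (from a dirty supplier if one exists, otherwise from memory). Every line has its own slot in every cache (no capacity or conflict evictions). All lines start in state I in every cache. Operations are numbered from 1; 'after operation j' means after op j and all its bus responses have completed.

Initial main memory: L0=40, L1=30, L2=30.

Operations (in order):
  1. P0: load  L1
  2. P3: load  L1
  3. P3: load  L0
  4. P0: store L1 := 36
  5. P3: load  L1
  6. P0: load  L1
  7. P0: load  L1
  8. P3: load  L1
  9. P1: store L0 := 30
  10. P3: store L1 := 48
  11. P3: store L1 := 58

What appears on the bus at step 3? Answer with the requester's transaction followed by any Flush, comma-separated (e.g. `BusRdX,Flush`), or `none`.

[1] P0: load  L1 | P0:E(30), P1:I, P2:I, P3:I | bus: BusRd
[2] P3: load  L1 | P0:S(30), P1:I, P2:I, P3:S(30) | bus: BusRd
[3] P3: load  L0 | P0:I, P1:I, P2:I, P3:E(40) | bus: BusRd
[4] P0: store L1 := 36 | P0:M(36), P1:I, P2:I, P3:I | bus: BusUpgr
[5] P3: load  L1 | P0:S(36), P1:I, P2:I, P3:S(36) | bus: BusRd,Flush
[6] P0: load  L1 | P0:S(36), P1:I, P2:I, P3:S(36) | bus: none
[7] P0: load  L1 | P0:S(36), P1:I, P2:I, P3:S(36) | bus: none
[8] P3: load  L1 | P0:S(36), P1:I, P2:I, P3:S(36) | bus: none
[9] P1: store L0 := 30 | P0:I, P1:M(30), P2:I, P3:I | bus: BusRdX
[10] P3: store L1 := 48 | P0:I, P1:I, P2:I, P3:M(48) | bus: BusUpgr
[11] P3: store L1 := 58 | P0:I, P1:I, P2:I, P3:M(58) | bus: none

bus = BusRd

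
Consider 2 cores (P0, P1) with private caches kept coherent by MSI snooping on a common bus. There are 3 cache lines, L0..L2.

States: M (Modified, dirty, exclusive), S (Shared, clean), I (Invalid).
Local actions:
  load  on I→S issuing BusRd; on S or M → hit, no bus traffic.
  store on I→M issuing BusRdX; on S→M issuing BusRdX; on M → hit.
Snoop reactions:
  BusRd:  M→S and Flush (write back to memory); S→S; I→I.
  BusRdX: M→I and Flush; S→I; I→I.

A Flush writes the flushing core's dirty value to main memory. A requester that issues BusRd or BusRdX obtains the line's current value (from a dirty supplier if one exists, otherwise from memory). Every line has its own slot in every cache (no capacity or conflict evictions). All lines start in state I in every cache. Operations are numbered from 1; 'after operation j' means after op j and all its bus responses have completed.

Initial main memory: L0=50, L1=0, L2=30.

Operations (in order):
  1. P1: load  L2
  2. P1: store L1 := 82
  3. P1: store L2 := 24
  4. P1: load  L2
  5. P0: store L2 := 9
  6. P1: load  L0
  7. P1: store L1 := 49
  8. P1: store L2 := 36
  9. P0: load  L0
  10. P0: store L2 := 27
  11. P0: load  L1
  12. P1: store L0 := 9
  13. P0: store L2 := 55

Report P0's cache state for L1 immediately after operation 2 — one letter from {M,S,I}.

1. P1: load  L2  bus=[BusRd]  L2: P0=I P1=S  mem[L2]=30
2. P1: store L1 := 82  bus=[BusRdX]  L1: P0=I P1=M  mem[L1]=0
3. P1: store L2 := 24  bus=[BusRdX]  L2: P0=I P1=M  mem[L2]=30
4. P1: load  L2  bus=[-]  L2: P0=I P1=M  mem[L2]=30
5. P0: store L2 := 9  bus=[BusRdX,Flush]  L2: P0=M P1=I  mem[L2]=24
6. P1: load  L0  bus=[BusRd]  L0: P0=I P1=S  mem[L0]=50
7. P1: store L1 := 49  bus=[-]  L1: P0=I P1=M  mem[L1]=0
8. P1: store L2 := 36  bus=[BusRdX,Flush]  L2: P0=I P1=M  mem[L2]=9
9. P0: load  L0  bus=[BusRd]  L0: P0=S P1=S  mem[L0]=50
10. P0: store L2 := 27  bus=[BusRdX,Flush]  L2: P0=M P1=I  mem[L2]=36
11. P0: load  L1  bus=[BusRd,Flush]  L1: P0=S P1=S  mem[L1]=49
12. P1: store L0 := 9  bus=[BusRdX]  L0: P0=I P1=M  mem[L0]=50
13. P0: store L2 := 55  bus=[-]  L2: P0=M P1=I  mem[L2]=36

state = I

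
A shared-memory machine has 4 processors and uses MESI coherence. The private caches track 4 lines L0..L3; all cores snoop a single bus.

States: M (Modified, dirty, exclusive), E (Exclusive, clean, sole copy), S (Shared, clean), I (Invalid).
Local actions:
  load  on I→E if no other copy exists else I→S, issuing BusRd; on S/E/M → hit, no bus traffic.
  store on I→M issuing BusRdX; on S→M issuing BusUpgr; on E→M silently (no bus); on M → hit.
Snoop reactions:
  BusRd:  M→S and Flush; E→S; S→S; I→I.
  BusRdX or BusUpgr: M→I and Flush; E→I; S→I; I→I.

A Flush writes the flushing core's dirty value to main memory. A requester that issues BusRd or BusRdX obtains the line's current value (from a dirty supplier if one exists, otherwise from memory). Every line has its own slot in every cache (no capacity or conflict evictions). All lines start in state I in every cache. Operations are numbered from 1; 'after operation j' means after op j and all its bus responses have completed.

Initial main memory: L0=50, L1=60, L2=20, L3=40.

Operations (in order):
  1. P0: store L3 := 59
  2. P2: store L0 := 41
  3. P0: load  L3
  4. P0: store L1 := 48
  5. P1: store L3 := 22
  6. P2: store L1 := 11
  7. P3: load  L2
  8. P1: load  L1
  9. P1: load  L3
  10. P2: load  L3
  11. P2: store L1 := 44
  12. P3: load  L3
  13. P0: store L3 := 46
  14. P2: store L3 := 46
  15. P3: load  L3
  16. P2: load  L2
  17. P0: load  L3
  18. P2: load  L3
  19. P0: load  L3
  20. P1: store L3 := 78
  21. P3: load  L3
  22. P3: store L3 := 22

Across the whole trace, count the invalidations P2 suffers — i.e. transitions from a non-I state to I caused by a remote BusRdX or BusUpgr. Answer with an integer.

[1] P0: store L3 := 59 | P0:M(59), P1:I, P2:I, P3:I | bus: BusRdX
[2] P2: store L0 := 41 | P0:I, P1:I, P2:M(41), P3:I | bus: BusRdX
[3] P0: load  L3 | P0:M(59), P1:I, P2:I, P3:I | bus: none
[4] P0: store L1 := 48 | P0:M(48), P1:I, P2:I, P3:I | bus: BusRdX
[5] P1: store L3 := 22 | P0:I, P1:M(22), P2:I, P3:I | bus: BusRdX,Flush
[6] P2: store L1 := 11 | P0:I, P1:I, P2:M(11), P3:I | bus: BusRdX,Flush
[7] P3: load  L2 | P0:I, P1:I, P2:I, P3:E(20) | bus: BusRd
[8] P1: load  L1 | P0:I, P1:S(11), P2:S(11), P3:I | bus: BusRd,Flush
[9] P1: load  L3 | P0:I, P1:M(22), P2:I, P3:I | bus: none
[10] P2: load  L3 | P0:I, P1:S(22), P2:S(22), P3:I | bus: BusRd,Flush
[11] P2: store L1 := 44 | P0:I, P1:I, P2:M(44), P3:I | bus: BusUpgr
[12] P3: load  L3 | P0:I, P1:S(22), P2:S(22), P3:S(22) | bus: BusRd
[13] P0: store L3 := 46 | P0:M(46), P1:I, P2:I, P3:I | bus: BusRdX
[14] P2: store L3 := 46 | P0:I, P1:I, P2:M(46), P3:I | bus: BusRdX,Flush
[15] P3: load  L3 | P0:I, P1:I, P2:S(46), P3:S(46) | bus: BusRd,Flush
[16] P2: load  L2 | P0:I, P1:I, P2:S(20), P3:S(20) | bus: BusRd
[17] P0: load  L3 | P0:S(46), P1:I, P2:S(46), P3:S(46) | bus: BusRd
[18] P2: load  L3 | P0:S(46), P1:I, P2:S(46), P3:S(46) | bus: none
[19] P0: load  L3 | P0:S(46), P1:I, P2:S(46), P3:S(46) | bus: none
[20] P1: store L3 := 78 | P0:I, P1:M(78), P2:I, P3:I | bus: BusRdX
[21] P3: load  L3 | P0:I, P1:S(78), P2:I, P3:S(78) | bus: BusRd,Flush
[22] P3: store L3 := 22 | P0:I, P1:I, P2:I, P3:M(22) | bus: BusUpgr

invalidations = 2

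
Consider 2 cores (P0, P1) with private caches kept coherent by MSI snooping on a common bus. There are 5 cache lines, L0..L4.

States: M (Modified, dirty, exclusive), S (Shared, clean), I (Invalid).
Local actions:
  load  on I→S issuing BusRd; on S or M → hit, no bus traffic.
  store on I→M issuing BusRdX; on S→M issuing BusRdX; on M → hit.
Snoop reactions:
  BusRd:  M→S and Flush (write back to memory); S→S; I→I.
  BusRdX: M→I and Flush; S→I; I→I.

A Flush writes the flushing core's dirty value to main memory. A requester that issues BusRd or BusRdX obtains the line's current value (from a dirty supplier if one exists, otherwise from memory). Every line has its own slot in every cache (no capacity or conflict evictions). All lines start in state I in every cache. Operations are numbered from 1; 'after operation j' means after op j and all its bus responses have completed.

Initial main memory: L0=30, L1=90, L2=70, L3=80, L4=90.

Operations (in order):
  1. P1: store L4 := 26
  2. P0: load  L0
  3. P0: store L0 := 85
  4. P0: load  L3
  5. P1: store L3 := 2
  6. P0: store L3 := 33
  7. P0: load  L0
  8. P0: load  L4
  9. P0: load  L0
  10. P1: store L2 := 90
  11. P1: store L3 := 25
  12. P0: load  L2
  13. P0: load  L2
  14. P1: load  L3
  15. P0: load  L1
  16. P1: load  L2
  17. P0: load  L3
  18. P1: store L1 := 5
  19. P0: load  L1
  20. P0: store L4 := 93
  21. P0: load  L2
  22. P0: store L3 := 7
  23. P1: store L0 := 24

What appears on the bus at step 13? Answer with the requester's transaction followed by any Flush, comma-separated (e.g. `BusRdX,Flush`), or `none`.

bus = none

1. P1: store L4 := 26  bus=[BusRdX]  L4: P0=I P1=M  mem[L4]=90
2. P0: load  L0  bus=[BusRd]  L0: P0=S P1=I  mem[L0]=30
3. P0: store L0 := 85  bus=[BusRdX]  L0: P0=M P1=I  mem[L0]=30
4. P0: load  L3  bus=[BusRd]  L3: P0=S P1=I  mem[L3]=80
5. P1: store L3 := 2  bus=[BusRdX]  L3: P0=I P1=M  mem[L3]=80
6. P0: store L3 := 33  bus=[BusRdX,Flush]  L3: P0=M P1=I  mem[L3]=2
7. P0: load  L0  bus=[-]  L0: P0=M P1=I  mem[L0]=30
8. P0: load  L4  bus=[BusRd,Flush]  L4: P0=S P1=S  mem[L4]=26
9. P0: load  L0  bus=[-]  L0: P0=M P1=I  mem[L0]=30
10. P1: store L2 := 90  bus=[BusRdX]  L2: P0=I P1=M  mem[L2]=70
11. P1: store L3 := 25  bus=[BusRdX,Flush]  L3: P0=I P1=M  mem[L3]=33
12. P0: load  L2  bus=[BusRd,Flush]  L2: P0=S P1=S  mem[L2]=90
13. P0: load  L2  bus=[-]  L2: P0=S P1=S  mem[L2]=90
14. P1: load  L3  bus=[-]  L3: P0=I P1=M  mem[L3]=33
15. P0: load  L1  bus=[BusRd]  L1: P0=S P1=I  mem[L1]=90
16. P1: load  L2  bus=[-]  L2: P0=S P1=S  mem[L2]=90
17. P0: load  L3  bus=[BusRd,Flush]  L3: P0=S P1=S  mem[L3]=25
18. P1: store L1 := 5  bus=[BusRdX]  L1: P0=I P1=M  mem[L1]=90
19. P0: load  L1  bus=[BusRd,Flush]  L1: P0=S P1=S  mem[L1]=5
20. P0: store L4 := 93  bus=[BusRdX]  L4: P0=M P1=I  mem[L4]=26
21. P0: load  L2  bus=[-]  L2: P0=S P1=S  mem[L2]=90
22. P0: store L3 := 7  bus=[BusRdX]  L3: P0=M P1=I  mem[L3]=25
23. P1: store L0 := 24  bus=[BusRdX,Flush]  L0: P0=I P1=M  mem[L0]=85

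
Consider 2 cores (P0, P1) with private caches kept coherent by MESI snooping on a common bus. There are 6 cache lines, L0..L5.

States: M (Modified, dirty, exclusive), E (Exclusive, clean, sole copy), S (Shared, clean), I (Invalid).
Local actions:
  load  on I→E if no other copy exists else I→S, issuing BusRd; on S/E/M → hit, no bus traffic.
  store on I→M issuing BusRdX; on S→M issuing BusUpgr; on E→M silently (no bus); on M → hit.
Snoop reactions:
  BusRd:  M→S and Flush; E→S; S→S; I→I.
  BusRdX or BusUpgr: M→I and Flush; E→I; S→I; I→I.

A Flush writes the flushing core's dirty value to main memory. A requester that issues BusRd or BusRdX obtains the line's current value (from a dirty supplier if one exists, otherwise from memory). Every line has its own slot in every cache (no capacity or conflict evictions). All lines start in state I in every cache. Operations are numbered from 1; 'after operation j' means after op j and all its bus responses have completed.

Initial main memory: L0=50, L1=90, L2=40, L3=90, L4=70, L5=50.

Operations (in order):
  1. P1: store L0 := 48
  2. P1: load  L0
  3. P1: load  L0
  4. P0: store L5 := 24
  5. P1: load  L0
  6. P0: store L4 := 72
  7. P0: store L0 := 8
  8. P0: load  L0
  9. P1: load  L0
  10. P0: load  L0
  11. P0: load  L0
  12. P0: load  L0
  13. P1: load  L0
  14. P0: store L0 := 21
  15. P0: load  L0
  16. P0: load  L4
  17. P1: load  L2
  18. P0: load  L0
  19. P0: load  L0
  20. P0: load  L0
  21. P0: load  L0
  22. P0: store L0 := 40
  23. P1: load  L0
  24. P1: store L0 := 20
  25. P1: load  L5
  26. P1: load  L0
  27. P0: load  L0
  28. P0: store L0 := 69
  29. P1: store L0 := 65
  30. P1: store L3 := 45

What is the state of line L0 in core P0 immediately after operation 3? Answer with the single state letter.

[1] P1: store L0 := 48 | P0:I, P1:M(48) | bus: BusRdX
[2] P1: load  L0 | P0:I, P1:M(48) | bus: none
[3] P1: load  L0 | P0:I, P1:M(48) | bus: none
[4] P0: store L5 := 24 | P0:M(24), P1:I | bus: BusRdX
[5] P1: load  L0 | P0:I, P1:M(48) | bus: none
[6] P0: store L4 := 72 | P0:M(72), P1:I | bus: BusRdX
[7] P0: store L0 := 8 | P0:M(8), P1:I | bus: BusRdX,Flush
[8] P0: load  L0 | P0:M(8), P1:I | bus: none
[9] P1: load  L0 | P0:S(8), P1:S(8) | bus: BusRd,Flush
[10] P0: load  L0 | P0:S(8), P1:S(8) | bus: none
[11] P0: load  L0 | P0:S(8), P1:S(8) | bus: none
[12] P0: load  L0 | P0:S(8), P1:S(8) | bus: none
[13] P1: load  L0 | P0:S(8), P1:S(8) | bus: none
[14] P0: store L0 := 21 | P0:M(21), P1:I | bus: BusUpgr
[15] P0: load  L0 | P0:M(21), P1:I | bus: none
[16] P0: load  L4 | P0:M(72), P1:I | bus: none
[17] P1: load  L2 | P0:I, P1:E(40) | bus: BusRd
[18] P0: load  L0 | P0:M(21), P1:I | bus: none
[19] P0: load  L0 | P0:M(21), P1:I | bus: none
[20] P0: load  L0 | P0:M(21), P1:I | bus: none
[21] P0: load  L0 | P0:M(21), P1:I | bus: none
[22] P0: store L0 := 40 | P0:M(40), P1:I | bus: none
[23] P1: load  L0 | P0:S(40), P1:S(40) | bus: BusRd,Flush
[24] P1: store L0 := 20 | P0:I, P1:M(20) | bus: BusUpgr
[25] P1: load  L5 | P0:S(24), P1:S(24) | bus: BusRd,Flush
[26] P1: load  L0 | P0:I, P1:M(20) | bus: none
[27] P0: load  L0 | P0:S(20), P1:S(20) | bus: BusRd,Flush
[28] P0: store L0 := 69 | P0:M(69), P1:I | bus: BusUpgr
[29] P1: store L0 := 65 | P0:I, P1:M(65) | bus: BusRdX,Flush
[30] P1: store L3 := 45 | P0:I, P1:M(45) | bus: BusRdX

state = I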